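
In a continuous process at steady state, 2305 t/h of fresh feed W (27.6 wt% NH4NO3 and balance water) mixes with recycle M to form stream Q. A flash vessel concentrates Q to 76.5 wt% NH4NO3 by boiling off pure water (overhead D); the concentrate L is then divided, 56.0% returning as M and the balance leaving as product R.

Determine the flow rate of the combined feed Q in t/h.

Overall NH4NO3 balance (none leaves overhead): NH4NO3 in fresh feed = NH4NO3 in product, i.e. 2305×0.276 = (1−0.560)·L·0.765.
L = 636.18/(0.765×0.440) = 1890 t/h.
Recycle M = 0.560×1890 = 1058.4 t/h.
Combined feed Q = 2305 + 1058.4 = 3363.4 t/h.

3363 t/h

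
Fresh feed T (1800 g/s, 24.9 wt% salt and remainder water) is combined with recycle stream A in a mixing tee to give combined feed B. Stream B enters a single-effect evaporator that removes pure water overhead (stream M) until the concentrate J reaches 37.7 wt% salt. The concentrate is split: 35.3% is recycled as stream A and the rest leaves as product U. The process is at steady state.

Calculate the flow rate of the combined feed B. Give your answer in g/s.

Overall salt balance (none leaves overhead): salt in fresh feed = salt in product, i.e. 1800×0.249 = (1−0.353)·J·0.377.
J = 448.2/(0.377×0.647) = 1837.5 g/s.
Recycle A = 0.353×1837.5 = 648.64 g/s.
Combined feed B = 1800 + 648.64 = 2448.6 g/s.

2449 g/s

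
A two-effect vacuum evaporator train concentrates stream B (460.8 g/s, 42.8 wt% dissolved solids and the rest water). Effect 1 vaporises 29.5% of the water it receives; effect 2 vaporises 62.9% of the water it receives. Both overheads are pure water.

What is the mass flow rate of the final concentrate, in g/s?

water in feed = 460.8×0.572 = 263.58 g/s.
After stage 1: water left = (1−0.295)×263.58 = 185.82; stream total = 383.04 g/s.
After stage 2: water left = (1−0.629)×185.82 = 68.94; final concentrate = 266.16 g/s.

266.2 g/s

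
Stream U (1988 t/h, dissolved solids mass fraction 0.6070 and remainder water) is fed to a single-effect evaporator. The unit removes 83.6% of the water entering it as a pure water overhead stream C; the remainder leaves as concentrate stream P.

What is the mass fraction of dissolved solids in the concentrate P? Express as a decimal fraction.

dissolved solids is not removed: 1988×0.607 = 1206.7 t/h of dissolved solids enters P.
water entering = 1988×0.393 = 781.28 t/h; overhead removed = 0.836×781.28 = 653.15 t/h.
Concentrate = 1988 − 653.15 = 1334.8 t/h.
Mass fraction = 1206.7/1334.8 = 0.9040.

0.9040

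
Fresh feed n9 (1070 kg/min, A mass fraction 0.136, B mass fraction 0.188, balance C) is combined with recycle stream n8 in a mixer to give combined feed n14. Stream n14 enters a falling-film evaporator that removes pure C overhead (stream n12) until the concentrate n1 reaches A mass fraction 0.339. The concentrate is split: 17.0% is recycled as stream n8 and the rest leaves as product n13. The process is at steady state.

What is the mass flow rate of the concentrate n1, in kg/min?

517.2 kg/min

Overall A balance (none leaves overhead): A in fresh feed = A in product, i.e. 1070×0.136 = (1−0.170)·n1·0.339.
n1 = 145.52/(0.339×0.830) = 517.18 kg/min.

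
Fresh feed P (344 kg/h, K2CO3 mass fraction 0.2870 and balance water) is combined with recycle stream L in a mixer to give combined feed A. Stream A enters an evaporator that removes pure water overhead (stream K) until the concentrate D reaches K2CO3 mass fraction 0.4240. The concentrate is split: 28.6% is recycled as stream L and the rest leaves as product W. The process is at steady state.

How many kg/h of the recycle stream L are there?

Overall K2CO3 balance (none leaves overhead): K2CO3 in fresh feed = K2CO3 in product, i.e. 344×0.287 = (1−0.286)·D·0.424.
D = 98.728/(0.424×0.714) = 326.12 kg/h.
Recycle L = 0.286×326.12 = 93.27 kg/h.

93.27 kg/h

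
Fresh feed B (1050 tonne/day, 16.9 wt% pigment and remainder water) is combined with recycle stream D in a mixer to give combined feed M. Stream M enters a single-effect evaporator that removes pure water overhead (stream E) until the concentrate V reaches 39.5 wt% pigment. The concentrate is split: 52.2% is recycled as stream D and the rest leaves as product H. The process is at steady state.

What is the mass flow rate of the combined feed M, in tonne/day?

1541 tonne/day

Overall pigment balance (none leaves overhead): pigment in fresh feed = pigment in product, i.e. 1050×0.169 = (1−0.522)·V·0.395.
V = 177.45/(0.395×0.478) = 939.83 tonne/day.
Recycle D = 0.522×939.83 = 490.59 tonne/day.
Combined feed M = 1050 + 490.59 = 1540.6 tonne/day.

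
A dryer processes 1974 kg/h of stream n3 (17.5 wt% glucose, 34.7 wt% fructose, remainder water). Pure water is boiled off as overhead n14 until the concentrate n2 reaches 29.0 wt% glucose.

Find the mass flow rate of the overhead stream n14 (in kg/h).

782.8 kg/h

glucose is conserved: 1974×0.175 = 345.45 kg/h all reports to the concentrate.
Concentrate = 345.45/(target fraction) = 1191.2 kg/h.
Overhead = 1974 − 1191.2 = 782.79 kg/h.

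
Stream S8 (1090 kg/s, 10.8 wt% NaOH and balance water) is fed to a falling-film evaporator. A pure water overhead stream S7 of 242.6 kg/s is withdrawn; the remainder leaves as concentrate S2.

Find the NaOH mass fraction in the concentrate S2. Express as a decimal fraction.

NaOH is not removed: 1090×0.108 = 117.72 kg/s of NaOH enters S2.
Concentrate = 1090 − 242.6 = 847.4 kg/s.
Mass fraction = 117.72/847.4 = 0.139.

0.139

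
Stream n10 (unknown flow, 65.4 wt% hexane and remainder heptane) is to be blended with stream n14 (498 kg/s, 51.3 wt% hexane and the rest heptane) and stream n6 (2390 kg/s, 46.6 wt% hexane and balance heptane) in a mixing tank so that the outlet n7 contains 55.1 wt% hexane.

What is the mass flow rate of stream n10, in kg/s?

2156 kg/s

Let n10 be the unknown flow. Total out = 2888 + n10.
hexane balance: 1369.2 + 0.654·n10 = 0.551·(2888 + n10)
(0.654 − 0.551)·n10 = 0.551×2888 − 1369.2 = 222.07
n10 = 222.07 / 0.103 = 2156.1 kg/s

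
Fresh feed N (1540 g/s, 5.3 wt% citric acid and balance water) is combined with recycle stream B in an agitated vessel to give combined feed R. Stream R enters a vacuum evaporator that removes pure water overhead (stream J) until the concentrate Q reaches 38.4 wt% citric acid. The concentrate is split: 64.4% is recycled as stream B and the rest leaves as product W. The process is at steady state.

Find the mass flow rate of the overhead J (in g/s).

1327 g/s

Overall citric acid balance (none leaves overhead): citric acid in fresh feed = citric acid in product, i.e. 1540×0.053 = (1−0.644)·Q·0.384.
Q = 81.62/(0.384×0.356) = 597.06 g/s.
Recycle B = 0.644×597.06 = 384.5 g/s.
Combined feed R = 1540 + 384.5 = 1924.5 g/s.
Overhead J = R − Q = 1924.5 − 597.06 = 1327.4 g/s.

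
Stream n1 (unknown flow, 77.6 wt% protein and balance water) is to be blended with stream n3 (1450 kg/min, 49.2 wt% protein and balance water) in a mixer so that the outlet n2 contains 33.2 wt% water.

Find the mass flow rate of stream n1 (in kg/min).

Let n1 be the unknown flow. Total out = 1450 + n1.
water balance: 736.6 + 0.224·n1 = 0.332·(1450 + n1)
(0.224 − 0.332)·n1 = 0.332×1450 − 736.6 = -255.2
n1 = -255.2 / -0.108 = 2363 kg/min

2363 kg/min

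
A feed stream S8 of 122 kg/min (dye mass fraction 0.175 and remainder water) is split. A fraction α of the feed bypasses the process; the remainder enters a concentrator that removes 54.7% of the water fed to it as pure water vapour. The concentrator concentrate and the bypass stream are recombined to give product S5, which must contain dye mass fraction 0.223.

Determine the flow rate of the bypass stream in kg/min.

63.81 kg/min

All 122×0.175 = 21.35 kg/min of dye reaches S5, so S5 = 21.35/0.223 = 95.74 kg/min and vapour = 26.26 kg/min.
The evaporator receives (1−α)·122 of feed at 0.825 water and removes 0.547 of that water:
0.547×0.825×(1−α)×122 = 26.26
(1−α) = 26.26/55.056 = 0.4770;  α = 0.5230.
Bypass flow = 0.5230×122 = 63.809 kg/min.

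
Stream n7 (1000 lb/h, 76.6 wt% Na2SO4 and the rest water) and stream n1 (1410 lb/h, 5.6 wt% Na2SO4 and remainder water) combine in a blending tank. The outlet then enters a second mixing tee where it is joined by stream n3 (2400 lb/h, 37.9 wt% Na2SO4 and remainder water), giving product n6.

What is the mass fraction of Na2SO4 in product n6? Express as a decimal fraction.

Overall, product flow = 4810 lb/h.
Na2SO4 in = 1000×0.766 + 1410×0.056 + 2400×0.379 = 1754.6 lb/h.
Na2SO4 fraction in n6 = 0.3648.

0.3648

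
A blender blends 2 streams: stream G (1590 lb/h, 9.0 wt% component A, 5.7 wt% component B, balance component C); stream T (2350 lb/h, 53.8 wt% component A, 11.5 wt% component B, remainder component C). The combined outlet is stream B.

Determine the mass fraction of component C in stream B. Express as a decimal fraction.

0.5512

Total flow out = 1590 + 2350 = 3940 lb/h.
component C in = 1590×0.853 + 2350×0.347 = 2171.7 lb/h.
component C mass fraction in B = 2171.7/3940 = 0.5512.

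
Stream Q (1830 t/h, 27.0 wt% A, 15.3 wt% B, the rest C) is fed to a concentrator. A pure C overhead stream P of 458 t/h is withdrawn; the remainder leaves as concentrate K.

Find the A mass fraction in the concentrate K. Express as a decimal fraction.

0.3601

A is not removed: 1830×0.270 = 494.1 t/h of A enters K.
Concentrate = 1830 − 458 = 1372 t/h.
Mass fraction = 494.1/1372 = 0.3601.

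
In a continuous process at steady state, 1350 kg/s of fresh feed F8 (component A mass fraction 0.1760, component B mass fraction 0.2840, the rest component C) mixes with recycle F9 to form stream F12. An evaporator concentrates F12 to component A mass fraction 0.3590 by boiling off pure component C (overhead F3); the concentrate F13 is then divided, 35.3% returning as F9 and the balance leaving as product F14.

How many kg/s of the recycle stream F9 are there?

361.1 kg/s

Overall component A balance (none leaves overhead): component A in fresh feed = component A in product, i.e. 1350×0.176 = (1−0.353)·F13·0.359.
F13 = 237.6/(0.359×0.647) = 1022.9 kg/s.
Recycle F9 = 0.353×1022.9 = 361.1 kg/s.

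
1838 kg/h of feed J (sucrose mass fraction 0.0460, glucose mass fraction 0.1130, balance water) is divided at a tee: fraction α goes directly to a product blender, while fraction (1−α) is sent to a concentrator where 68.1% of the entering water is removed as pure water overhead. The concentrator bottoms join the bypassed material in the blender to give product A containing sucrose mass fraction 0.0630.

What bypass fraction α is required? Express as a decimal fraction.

0.529

All 1838×0.046 = 84.548 kg/h of sucrose reaches A, so A = 84.548/0.063 = 1342 kg/h and vapour = 495.97 kg/h.
The evaporator receives (1−α)·1838 of feed at 0.841 water and removes 0.681 of that water:
0.681×0.841×(1−α)×1838 = 495.97
(1−α) = 495.97/1052.7 = 0.4712;  α = 0.5288.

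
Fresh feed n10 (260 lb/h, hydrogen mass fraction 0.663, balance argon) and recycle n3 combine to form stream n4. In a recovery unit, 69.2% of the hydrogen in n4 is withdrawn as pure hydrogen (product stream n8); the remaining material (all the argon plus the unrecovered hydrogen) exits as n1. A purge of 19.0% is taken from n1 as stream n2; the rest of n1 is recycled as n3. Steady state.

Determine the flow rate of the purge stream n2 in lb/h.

101.1 lb/h

argon enters only via n10 and leaves only via the purge: 260×0.337 = 0.190×(argon in n1), and the recovery unit passes all argon, so argon in n4 = argon in n1 = 461.16 lb/h.
hydrogen in n4: m_A = 260×0.663 + (1−0.190)·(1−0.692)·m_A, so m_A = 172.38/0.7505 = 229.68 lb/h.
n1 = (1−0.692)×229.68 + 461.16 = 531.9 lb/h.
Purge n2 = 0.190×531.9 = 101.06 lb/h.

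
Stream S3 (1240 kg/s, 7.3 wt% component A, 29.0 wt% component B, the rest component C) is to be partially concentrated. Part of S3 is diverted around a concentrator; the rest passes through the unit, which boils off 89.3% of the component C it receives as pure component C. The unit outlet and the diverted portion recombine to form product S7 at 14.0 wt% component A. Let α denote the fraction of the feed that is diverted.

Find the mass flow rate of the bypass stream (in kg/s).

196.8 kg/s

All 1240×0.073 = 90.52 kg/s of component A reaches S7, so S7 = 90.52/0.140 = 646.57 kg/s and vapour = 593.43 kg/s.
The evaporator receives (1−α)·1240 of feed at 0.637 component C and removes 0.893 of that component C:
0.893×0.637×(1−α)×1240 = 593.43
(1−α) = 593.43/705.36 = 0.8413;  α = 0.1587.
Bypass flow = 0.1587×1240 = 196.78 kg/s.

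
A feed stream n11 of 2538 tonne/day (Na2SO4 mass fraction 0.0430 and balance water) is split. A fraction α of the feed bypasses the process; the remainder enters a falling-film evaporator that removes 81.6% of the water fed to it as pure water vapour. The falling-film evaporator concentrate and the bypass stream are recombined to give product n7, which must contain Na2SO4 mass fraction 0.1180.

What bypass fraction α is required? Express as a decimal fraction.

0.186

All 2538×0.043 = 109.13 tonne/day of Na2SO4 reaches n7, so n7 = 109.13/0.118 = 924.86 tonne/day and vapour = 1613.1 tonne/day.
The evaporator receives (1−α)·2538 of feed at 0.957 water and removes 0.816 of that water:
0.816×0.957×(1−α)×2538 = 1613.1
(1−α) = 1613.1/1982 = 0.8139;  α = 0.1861.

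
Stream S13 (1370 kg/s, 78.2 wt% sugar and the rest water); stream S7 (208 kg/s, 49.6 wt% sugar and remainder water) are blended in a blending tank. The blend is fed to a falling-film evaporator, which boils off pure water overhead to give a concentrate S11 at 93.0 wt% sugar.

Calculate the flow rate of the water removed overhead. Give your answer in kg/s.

sugar entering = 1370×0.782 + 208×0.496 = 1174.5 kg/s.
All sugar reports to S11, so S11 = 1174.5/0.930 = 1262.9 kg/s.
Total feed = 1578 kg/s; overhead = 1578 − 1262.9 = 315.09 kg/s.

315.1 kg/s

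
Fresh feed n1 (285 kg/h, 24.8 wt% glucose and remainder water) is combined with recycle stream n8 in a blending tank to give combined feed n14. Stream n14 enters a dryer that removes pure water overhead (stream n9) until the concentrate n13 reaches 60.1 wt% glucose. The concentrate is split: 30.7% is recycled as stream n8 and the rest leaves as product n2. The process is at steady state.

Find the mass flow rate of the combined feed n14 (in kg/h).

Overall glucose balance (none leaves overhead): glucose in fresh feed = glucose in product, i.e. 285×0.248 = (1−0.307)·n13·0.601.
n13 = 70.68/(0.601×0.693) = 169.7 kg/h.
Recycle n8 = 0.307×169.7 = 52.099 kg/h.
Combined feed n14 = 285 + 52.099 = 337.1 kg/h.

337.1 kg/h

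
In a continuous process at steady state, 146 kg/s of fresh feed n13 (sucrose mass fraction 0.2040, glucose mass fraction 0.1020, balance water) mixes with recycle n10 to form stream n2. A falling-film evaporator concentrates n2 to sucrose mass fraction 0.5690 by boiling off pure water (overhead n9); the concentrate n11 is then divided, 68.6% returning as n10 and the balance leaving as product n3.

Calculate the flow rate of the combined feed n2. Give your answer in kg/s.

260.4 kg/s

Overall sucrose balance (none leaves overhead): sucrose in fresh feed = sucrose in product, i.e. 146×0.204 = (1−0.686)·n11·0.569.
n11 = 29.784/(0.569×0.314) = 166.7 kg/s.
Recycle n10 = 0.686×166.7 = 114.36 kg/s.
Combined feed n2 = 146 + 114.36 = 260.36 kg/s.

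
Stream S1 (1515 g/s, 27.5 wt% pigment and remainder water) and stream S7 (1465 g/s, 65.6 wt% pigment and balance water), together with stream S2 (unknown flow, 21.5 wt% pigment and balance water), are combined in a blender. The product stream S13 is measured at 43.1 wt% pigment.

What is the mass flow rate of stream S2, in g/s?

431.9 g/s

Let S2 be the unknown flow. Total out = 2980 + S2.
pigment balance: 1377.7 + 0.215·S2 = 0.431·(2980 + S2)
(0.215 − 0.431)·S2 = 0.431×2980 − 1377.7 = -93.285
S2 = -93.285 / -0.216 = 431.88 g/s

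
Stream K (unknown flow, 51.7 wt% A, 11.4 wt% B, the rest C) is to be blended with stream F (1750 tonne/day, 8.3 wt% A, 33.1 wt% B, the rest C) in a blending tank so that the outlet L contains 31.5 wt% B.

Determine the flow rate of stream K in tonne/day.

139.3 tonne/day

Let K be the unknown flow. Total out = 1750 + K.
B balance: 579.25 + 0.114·K = 0.315·(1750 + K)
(0.114 − 0.315)·K = 0.315×1750 − 579.25 = -28
K = -28 / -0.201 = 139.3 tonne/day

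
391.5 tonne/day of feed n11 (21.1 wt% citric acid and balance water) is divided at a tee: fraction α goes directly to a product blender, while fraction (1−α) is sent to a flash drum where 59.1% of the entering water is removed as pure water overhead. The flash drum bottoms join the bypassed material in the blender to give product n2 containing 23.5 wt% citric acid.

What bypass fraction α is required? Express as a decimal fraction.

0.781

All 391.5×0.211 = 82.606 tonne/day of citric acid reaches n2, so n2 = 82.606/0.235 = 351.52 tonne/day and vapour = 39.983 tonne/day.
The evaporator receives (1−α)·391.5 of feed at 0.789 water and removes 0.591 of that water:
0.591×0.789×(1−α)×391.5 = 39.983
(1−α) = 39.983/182.56 = 0.2190;  α = 0.7810.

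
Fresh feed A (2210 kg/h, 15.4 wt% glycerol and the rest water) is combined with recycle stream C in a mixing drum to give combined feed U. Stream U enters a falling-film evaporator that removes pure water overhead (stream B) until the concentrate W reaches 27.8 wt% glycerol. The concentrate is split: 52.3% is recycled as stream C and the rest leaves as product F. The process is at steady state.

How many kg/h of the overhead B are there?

Overall glycerol balance (none leaves overhead): glycerol in fresh feed = glycerol in product, i.e. 2210×0.154 = (1−0.523)·W·0.278.
W = 340.34/(0.278×0.477) = 2566.6 kg/h.
Recycle C = 0.523×2566.6 = 1342.3 kg/h.
Combined feed U = 2210 + 1342.3 = 3552.3 kg/h.
Overhead B = U − W = 3552.3 − 2566.6 = 985.76 kg/h.

985.8 kg/h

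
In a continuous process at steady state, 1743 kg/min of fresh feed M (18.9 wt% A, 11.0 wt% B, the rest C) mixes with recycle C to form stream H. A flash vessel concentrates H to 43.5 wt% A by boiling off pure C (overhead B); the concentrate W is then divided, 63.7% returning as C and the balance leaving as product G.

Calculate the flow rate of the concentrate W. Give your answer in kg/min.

2086 kg/min

Overall A balance (none leaves overhead): A in fresh feed = A in product, i.e. 1743×0.189 = (1−0.637)·W·0.435.
W = 329.43/(0.435×0.363) = 2086.2 kg/min.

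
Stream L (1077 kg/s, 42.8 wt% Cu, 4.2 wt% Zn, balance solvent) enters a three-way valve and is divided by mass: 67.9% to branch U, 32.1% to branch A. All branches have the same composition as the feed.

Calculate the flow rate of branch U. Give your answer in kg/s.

Branch U flow = 0.679×1077 = 731.28 kg/s.

731.3 kg/s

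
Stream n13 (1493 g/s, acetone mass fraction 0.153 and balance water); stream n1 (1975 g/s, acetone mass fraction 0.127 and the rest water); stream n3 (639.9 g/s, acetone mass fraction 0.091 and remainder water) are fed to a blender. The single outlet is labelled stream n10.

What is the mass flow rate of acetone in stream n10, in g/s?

acetone out = acetone in = 1493×0.153 + 1975×0.127 + 639.9×0.091 = 537.48 g/s.

537.5 g/s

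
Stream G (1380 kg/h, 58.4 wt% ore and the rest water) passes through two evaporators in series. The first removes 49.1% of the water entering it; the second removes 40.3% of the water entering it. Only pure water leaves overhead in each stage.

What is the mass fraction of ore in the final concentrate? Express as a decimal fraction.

water in feed = 1380×0.416 = 574.08 kg/h.
After stage 1: water left = (1−0.491)×574.08 = 292.21; stream total = 1098.1 kg/h.
After stage 2: water left = (1−0.403)×292.21 = 174.45; final concentrate = 980.37 kg/h.
ore fraction = 805.92/980.37 = 0.822.

0.822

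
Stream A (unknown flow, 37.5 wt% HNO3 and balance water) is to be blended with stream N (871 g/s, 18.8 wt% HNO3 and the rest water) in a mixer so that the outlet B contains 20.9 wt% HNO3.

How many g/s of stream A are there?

110.2 g/s

Let A be the unknown flow. Total out = 871 + A.
HNO3 balance: 163.75 + 0.375·A = 0.209·(871 + A)
(0.375 − 0.209)·A = 0.209×871 − 163.75 = 18.291
A = 18.291 / 0.166 = 110.19 g/s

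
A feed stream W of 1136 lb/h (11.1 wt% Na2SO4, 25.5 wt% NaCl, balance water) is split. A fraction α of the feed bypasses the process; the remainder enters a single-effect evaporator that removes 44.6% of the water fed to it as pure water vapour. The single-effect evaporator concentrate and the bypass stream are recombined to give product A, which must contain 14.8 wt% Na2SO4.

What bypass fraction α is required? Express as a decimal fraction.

0.116

All 1136×0.111 = 126.1 lb/h of Na2SO4 reaches A, so A = 126.1/0.148 = 852 lb/h and vapour = 284 lb/h.
The evaporator receives (1−α)·1136 of feed at 0.634 water and removes 0.446 of that water:
0.446×0.634×(1−α)×1136 = 284
(1−α) = 284/321.22 = 0.8841;  α = 0.1159.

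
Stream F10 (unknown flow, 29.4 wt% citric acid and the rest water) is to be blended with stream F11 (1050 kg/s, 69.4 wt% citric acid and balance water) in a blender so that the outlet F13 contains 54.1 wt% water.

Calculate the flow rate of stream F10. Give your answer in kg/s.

Let F10 be the unknown flow. Total out = 1050 + F10.
water balance: 321.3 + 0.706·F10 = 0.541·(1050 + F10)
(0.706 − 0.541)·F10 = 0.541×1050 − 321.3 = 246.75
F10 = 246.75 / 0.165 = 1495.5 kg/s

1495 kg/s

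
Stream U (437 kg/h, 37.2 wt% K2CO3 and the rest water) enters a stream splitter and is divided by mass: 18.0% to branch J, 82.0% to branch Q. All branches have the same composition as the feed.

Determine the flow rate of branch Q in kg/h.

Branch Q flow = 0.820×437 = 358.34 kg/h.

358.3 kg/h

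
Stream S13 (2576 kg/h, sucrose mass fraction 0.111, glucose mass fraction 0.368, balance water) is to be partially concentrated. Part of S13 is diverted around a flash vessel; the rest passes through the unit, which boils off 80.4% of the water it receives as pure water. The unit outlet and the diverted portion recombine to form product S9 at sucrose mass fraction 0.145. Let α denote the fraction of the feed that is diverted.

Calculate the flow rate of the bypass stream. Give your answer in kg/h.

All 2576×0.111 = 285.94 kg/h of sucrose reaches S9, so S9 = 285.94/0.145 = 1972 kg/h and vapour = 604.03 kg/h.
The evaporator receives (1−α)·2576 of feed at 0.521 water and removes 0.804 of that water:
0.804×0.521×(1−α)×2576 = 604.03
(1−α) = 604.03/1079 = 0.5598;  α = 0.4402.
Bypass flow = 0.4402×2576 = 1134 kg/h.

1134 kg/h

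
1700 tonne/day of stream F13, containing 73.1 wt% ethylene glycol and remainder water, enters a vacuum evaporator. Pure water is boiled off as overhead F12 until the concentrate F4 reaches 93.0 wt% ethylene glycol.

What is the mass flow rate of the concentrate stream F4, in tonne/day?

ethylene glycol is conserved: 1700×0.731 = 1242.7 tonne/day all reports to the concentrate.
Concentrate = 1242.7/(target fraction) = 1336.2 tonne/day.

1336 tonne/day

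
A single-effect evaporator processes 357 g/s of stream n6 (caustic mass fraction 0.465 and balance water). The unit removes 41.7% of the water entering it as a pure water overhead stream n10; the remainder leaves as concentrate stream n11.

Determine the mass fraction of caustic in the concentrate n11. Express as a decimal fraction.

caustic is not removed: 357×0.465 = 166 g/s of caustic enters n11.
water entering = 357×0.535 = 191 g/s; overhead removed = 0.417×191 = 79.645 g/s.
Concentrate = 357 − 79.645 = 277.36 g/s.
Mass fraction = 166/277.36 = 0.599.

0.599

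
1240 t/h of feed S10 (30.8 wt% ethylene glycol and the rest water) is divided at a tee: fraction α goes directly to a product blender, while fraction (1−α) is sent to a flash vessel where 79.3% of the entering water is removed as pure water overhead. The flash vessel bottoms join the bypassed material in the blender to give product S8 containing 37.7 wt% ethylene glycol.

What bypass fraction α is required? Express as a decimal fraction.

All 1240×0.308 = 381.92 t/h of ethylene glycol reaches S8, so S8 = 381.92/0.377 = 1013.1 t/h and vapour = 226.95 t/h.
The evaporator receives (1−α)·1240 of feed at 0.692 water and removes 0.793 of that water:
0.793×0.692×(1−α)×1240 = 226.95
(1−α) = 226.95/680.46 = 0.3335;  α = 0.6665.

0.666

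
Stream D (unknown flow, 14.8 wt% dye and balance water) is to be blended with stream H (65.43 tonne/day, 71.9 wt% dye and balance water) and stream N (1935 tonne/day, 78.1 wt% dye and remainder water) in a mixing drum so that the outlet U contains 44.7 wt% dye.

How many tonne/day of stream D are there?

2221 tonne/day

Let D be the unknown flow. Total out = 2000.4 + D.
dye balance: 1558.3 + 0.148·D = 0.447·(2000.4 + D)
(0.148 − 0.447)·D = 0.447×2000.4 − 1558.3 = -664.09
D = -664.09 / -0.299 = 2221 tonne/day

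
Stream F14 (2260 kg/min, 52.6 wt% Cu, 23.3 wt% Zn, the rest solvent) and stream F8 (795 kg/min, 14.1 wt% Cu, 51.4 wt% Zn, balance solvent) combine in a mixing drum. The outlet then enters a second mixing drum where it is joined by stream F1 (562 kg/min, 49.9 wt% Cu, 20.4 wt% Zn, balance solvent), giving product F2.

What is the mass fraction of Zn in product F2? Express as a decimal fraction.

0.2903

Overall, product flow = 3617 kg/min.
Zn in = 2260×0.233 + 795×0.514 + 562×0.204 = 1049.9 kg/min.
Zn fraction in F2 = 0.2903.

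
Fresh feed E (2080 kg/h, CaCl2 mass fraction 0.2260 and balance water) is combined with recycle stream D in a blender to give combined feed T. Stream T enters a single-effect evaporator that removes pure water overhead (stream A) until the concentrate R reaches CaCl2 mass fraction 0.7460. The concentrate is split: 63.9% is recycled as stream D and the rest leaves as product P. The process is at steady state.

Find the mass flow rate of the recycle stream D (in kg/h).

Overall CaCl2 balance (none leaves overhead): CaCl2 in fresh feed = CaCl2 in product, i.e. 2080×0.226 = (1−0.639)·R·0.746.
R = 470.08/(0.746×0.361) = 1745.5 kg/h.
Recycle D = 0.639×1745.5 = 1115.4 kg/h.

1115 kg/h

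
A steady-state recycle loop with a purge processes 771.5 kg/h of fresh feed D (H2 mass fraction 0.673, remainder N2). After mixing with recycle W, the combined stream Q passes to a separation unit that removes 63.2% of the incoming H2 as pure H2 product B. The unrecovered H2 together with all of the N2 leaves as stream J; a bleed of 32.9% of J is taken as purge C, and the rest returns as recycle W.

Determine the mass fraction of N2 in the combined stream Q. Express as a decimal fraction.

0.527

N2 enters only via D and leaves only via the purge: 771.5×0.327 = 0.329×(N2 in J), and the separation unit passes all N2, so N2 in Q = N2 in J = 766.81 kg/h.
H2 in Q: m_A = 771.5×0.673 + (1−0.329)·(1−0.632)·m_A, so m_A = 519.22/0.7531 = 689.47 kg/h.
Q = 689.47 + 766.81 = 1456.3 kg/h.
N2 fraction in Q = 766.81/1456.3 = 0.527.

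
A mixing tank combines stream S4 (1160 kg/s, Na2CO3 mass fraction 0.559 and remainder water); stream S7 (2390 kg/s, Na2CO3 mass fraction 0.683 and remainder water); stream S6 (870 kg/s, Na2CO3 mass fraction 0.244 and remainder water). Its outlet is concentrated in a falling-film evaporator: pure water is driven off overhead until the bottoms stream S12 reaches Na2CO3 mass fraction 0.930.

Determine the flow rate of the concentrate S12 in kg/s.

Na2CO3 entering = 1160×0.559 + 2390×0.683 + 870×0.244 = 2493.1 kg/s.
All Na2CO3 reports to S12, so S12 = 2493.1/0.930 = 2680.7 kg/s.

2681 kg/s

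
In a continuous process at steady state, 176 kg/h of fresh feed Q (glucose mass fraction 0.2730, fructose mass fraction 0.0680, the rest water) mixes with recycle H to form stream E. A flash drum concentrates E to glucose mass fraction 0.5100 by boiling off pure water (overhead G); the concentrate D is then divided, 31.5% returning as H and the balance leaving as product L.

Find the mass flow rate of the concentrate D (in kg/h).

137.5 kg/h

Overall glucose balance (none leaves overhead): glucose in fresh feed = glucose in product, i.e. 176×0.273 = (1−0.315)·D·0.510.
D = 48.048/(0.510×0.685) = 137.54 kg/h.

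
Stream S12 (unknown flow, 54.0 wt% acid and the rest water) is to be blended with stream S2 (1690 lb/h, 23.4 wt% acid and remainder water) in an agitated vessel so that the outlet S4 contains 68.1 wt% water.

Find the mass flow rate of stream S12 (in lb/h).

650 lb/h

Let S12 be the unknown flow. Total out = 1690 + S12.
water balance: 1294.5 + 0.460·S12 = 0.681·(1690 + S12)
(0.460 − 0.681)·S12 = 0.681×1690 − 1294.5 = -143.65
S12 = -143.65 / -0.221 = 650 lb/h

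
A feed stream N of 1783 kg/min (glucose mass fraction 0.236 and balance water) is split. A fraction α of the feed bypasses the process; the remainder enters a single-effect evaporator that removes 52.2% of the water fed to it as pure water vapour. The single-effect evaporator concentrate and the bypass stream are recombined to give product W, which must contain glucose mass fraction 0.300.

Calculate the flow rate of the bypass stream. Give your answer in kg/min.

829.2 kg/min

All 1783×0.236 = 420.79 kg/min of glucose reaches W, so W = 420.79/0.300 = 1402.6 kg/min and vapour = 380.37 kg/min.
The evaporator receives (1−α)·1783 of feed at 0.764 water and removes 0.522 of that water:
0.522×0.764×(1−α)×1783 = 380.37
(1−α) = 380.37/711.07 = 0.5349;  α = 0.4651.
Bypass flow = 0.4651×1783 = 829.22 kg/min.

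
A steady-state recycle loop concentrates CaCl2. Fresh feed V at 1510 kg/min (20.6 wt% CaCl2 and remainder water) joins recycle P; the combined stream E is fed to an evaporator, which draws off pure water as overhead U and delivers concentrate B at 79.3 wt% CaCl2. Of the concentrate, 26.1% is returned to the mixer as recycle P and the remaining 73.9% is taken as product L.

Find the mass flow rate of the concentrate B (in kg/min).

Overall CaCl2 balance (none leaves overhead): CaCl2 in fresh feed = CaCl2 in product, i.e. 1510×0.206 = (1−0.261)·B·0.793.
B = 311.06/(0.793×0.739) = 530.79 kg/min.

530.8 kg/min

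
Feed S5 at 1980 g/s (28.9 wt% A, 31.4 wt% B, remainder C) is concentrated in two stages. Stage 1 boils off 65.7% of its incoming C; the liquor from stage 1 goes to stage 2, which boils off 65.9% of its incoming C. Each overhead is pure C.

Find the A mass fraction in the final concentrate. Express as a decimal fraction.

0.445

C in feed = 1980×0.397 = 786.06 g/s.
After stage 1: C left = (1−0.657)×786.06 = 269.62; stream total = 1463.6 g/s.
After stage 2: C left = (1−0.659)×269.62 = 91.94; final concentrate = 1285.9 g/s.
A fraction = 572.22/1285.9 = 0.445.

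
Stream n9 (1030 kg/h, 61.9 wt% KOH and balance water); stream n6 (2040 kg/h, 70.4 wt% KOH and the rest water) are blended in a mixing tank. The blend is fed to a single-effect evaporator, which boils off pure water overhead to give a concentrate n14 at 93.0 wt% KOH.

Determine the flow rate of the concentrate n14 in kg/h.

2230 kg/h

KOH entering = 1030×0.619 + 2040×0.704 = 2073.7 kg/h.
All KOH reports to n14, so n14 = 2073.7/0.930 = 2229.8 kg/h.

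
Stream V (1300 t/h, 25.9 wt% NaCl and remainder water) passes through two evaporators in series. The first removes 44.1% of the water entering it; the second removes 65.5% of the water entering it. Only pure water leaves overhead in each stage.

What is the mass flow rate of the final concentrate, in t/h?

522.5 t/h

water in feed = 1300×0.741 = 963.3 t/h.
After stage 1: water left = (1−0.441)×963.3 = 538.48; stream total = 875.18 t/h.
After stage 2: water left = (1−0.655)×538.48 = 185.78; final concentrate = 522.48 t/h.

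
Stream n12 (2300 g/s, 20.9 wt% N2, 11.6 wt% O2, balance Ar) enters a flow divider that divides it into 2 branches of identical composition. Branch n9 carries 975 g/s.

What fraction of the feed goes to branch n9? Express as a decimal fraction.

Fraction to n9 = 975/2300 = 0.4239.

0.424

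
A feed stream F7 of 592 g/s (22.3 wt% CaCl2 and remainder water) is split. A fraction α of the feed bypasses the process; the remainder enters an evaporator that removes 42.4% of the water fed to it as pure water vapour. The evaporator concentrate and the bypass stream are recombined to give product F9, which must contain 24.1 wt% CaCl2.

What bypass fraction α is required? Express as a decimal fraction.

All 592×0.223 = 132.02 g/s of CaCl2 reaches F9, so F9 = 132.02/0.241 = 547.78 g/s and vapour = 44.216 g/s.
The evaporator receives (1−α)·592 of feed at 0.777 water and removes 0.424 of that water:
0.424×0.777×(1−α)×592 = 44.216
(1−α) = 44.216/195.03 = 0.2267;  α = 0.7733.

0.773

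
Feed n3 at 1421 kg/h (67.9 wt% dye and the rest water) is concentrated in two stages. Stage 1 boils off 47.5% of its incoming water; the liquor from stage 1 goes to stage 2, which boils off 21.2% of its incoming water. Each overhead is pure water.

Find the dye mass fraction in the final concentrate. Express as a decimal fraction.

water in feed = 1421×0.321 = 456.14 kg/h.
After stage 1: water left = (1−0.475)×456.14 = 239.47; stream total = 1204.3 kg/h.
After stage 2: water left = (1−0.212)×239.47 = 188.71; final concentrate = 1153.6 kg/h.
dye fraction = 964.86/1153.6 = 0.8364.

0.8364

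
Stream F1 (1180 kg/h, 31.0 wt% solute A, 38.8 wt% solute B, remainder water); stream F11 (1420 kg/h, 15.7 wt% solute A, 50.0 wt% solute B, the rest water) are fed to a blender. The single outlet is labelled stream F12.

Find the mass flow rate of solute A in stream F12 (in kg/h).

solute A out = solute A in = 1180×0.310 + 1420×0.157 = 588.74 kg/h.

588.7 kg/h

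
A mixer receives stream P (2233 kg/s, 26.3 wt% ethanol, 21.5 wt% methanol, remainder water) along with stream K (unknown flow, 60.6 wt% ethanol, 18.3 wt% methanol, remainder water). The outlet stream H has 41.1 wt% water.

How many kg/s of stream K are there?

Let K be the unknown flow. Total out = 2233 + K.
water balance: 1165.6 + 0.211·K = 0.411·(2233 + K)
(0.211 − 0.411)·K = 0.411×2233 − 1165.6 = -247.86
K = -247.86 / -0.200 = 1239.3 kg/s

1239 kg/s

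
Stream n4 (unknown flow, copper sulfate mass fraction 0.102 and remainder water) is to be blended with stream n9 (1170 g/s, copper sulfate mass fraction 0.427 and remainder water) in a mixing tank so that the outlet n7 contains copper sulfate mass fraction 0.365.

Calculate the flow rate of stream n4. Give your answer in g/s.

275.8 g/s

Let n4 be the unknown flow. Total out = 1170 + n4.
copper sulfate balance: 499.59 + 0.102·n4 = 0.365·(1170 + n4)
(0.102 − 0.365)·n4 = 0.365×1170 − 499.59 = -72.54
n4 = -72.54 / -0.263 = 275.82 g/s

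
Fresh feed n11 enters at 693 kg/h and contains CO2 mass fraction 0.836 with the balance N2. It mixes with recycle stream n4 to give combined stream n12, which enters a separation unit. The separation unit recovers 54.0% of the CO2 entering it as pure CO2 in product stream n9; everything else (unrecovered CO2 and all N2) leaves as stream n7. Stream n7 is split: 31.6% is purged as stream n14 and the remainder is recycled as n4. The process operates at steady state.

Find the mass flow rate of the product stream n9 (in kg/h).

456.5 kg/h

CO2 in n12: m_A = 693×0.836 + (1−0.316)·(1−0.540)·m_A, so m_A = 579.35/0.6854 = 845.32 kg/h.
Product n9 = 0.540×845.32 = 456.47 kg/h.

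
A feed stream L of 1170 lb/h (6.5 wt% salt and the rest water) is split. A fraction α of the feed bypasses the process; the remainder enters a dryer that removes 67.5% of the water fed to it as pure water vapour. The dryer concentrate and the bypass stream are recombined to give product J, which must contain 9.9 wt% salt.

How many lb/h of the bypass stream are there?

533.3 lb/h

All 1170×0.065 = 76.05 lb/h of salt reaches J, so J = 76.05/0.099 = 768.18 lb/h and vapour = 401.82 lb/h.
The evaporator receives (1−α)·1170 of feed at 0.935 water and removes 0.675 of that water:
0.675×0.935×(1−α)×1170 = 401.82
(1−α) = 401.82/738.42 = 0.5442;  α = 0.4558.
Bypass flow = 0.4558×1170 = 533.33 lb/h.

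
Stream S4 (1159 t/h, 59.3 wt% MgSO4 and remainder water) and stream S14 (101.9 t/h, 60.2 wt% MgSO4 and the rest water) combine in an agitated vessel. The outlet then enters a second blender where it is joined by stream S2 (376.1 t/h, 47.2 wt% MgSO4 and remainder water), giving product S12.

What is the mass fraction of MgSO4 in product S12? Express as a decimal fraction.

0.566

Overall, product flow = 1637 t/h.
MgSO4 in = 1159×0.593 + 101.9×0.602 + 376.1×0.472 = 926.15 t/h.
MgSO4 fraction in S12 = 0.566.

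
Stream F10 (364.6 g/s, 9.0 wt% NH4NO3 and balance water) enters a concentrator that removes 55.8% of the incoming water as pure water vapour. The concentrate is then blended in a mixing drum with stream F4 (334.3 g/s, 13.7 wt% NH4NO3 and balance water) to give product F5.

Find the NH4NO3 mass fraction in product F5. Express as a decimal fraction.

0.153

Vapour removed = 0.558×0.910×364.6 = 185.14 g/s; concentrate = 179.46 g/s.
NH4NO3 reaching the mixer = 32.814 (from concentrate) + 334.3×0.137 = 78.613 g/s.
Product flow = 179.46 + 334.3 = 513.76 g/s; NH4NO3 fraction = 0.153.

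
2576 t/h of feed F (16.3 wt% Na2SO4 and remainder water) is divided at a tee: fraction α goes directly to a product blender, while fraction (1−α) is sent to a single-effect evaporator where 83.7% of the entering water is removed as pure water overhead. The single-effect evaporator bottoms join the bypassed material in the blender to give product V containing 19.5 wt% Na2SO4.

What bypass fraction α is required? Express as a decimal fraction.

0.766

All 2576×0.163 = 419.89 t/h of Na2SO4 reaches V, so V = 419.89/0.195 = 2153.3 t/h and vapour = 422.73 t/h.
The evaporator receives (1−α)·2576 of feed at 0.837 water and removes 0.837 of that water:
0.837×0.837×(1−α)×2576 = 422.73
(1−α) = 422.73/1804.7 = 0.2342;  α = 0.7658.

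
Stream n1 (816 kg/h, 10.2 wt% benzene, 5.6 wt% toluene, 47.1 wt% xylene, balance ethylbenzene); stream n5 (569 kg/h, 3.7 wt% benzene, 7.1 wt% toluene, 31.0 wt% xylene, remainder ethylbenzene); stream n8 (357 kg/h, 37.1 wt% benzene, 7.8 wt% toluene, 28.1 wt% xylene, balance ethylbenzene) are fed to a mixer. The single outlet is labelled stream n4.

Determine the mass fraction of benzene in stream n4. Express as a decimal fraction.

0.136

Total flow out = 816 + 569 + 357 = 1742 kg/h.
benzene in = 816×0.102 + 569×0.037 + 357×0.371 = 236.73 kg/h.
benzene mass fraction in n4 = 236.73/1742 = 0.136.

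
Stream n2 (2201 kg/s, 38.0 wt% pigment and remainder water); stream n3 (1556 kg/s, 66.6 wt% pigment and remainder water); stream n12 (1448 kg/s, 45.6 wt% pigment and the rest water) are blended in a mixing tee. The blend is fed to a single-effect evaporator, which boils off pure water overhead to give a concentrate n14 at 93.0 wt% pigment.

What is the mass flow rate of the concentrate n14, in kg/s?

pigment entering = 2201×0.380 + 1556×0.666 + 1448×0.456 = 2533 kg/s.
All pigment reports to n14, so n14 = 2533/0.930 = 2723.6 kg/s.

2724 kg/s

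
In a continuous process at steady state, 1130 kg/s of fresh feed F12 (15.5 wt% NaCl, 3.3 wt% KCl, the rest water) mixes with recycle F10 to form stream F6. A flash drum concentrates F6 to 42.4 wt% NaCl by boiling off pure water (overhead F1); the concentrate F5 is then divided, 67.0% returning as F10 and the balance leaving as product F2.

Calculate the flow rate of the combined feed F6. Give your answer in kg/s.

Overall NaCl balance (none leaves overhead): NaCl in fresh feed = NaCl in product, i.e. 1130×0.155 = (1−0.670)·F5·0.424.
F5 = 175.15/(0.424×0.330) = 1251.8 kg/s.
Recycle F10 = 0.670×1251.8 = 838.7 kg/s.
Combined feed F6 = 1130 + 838.7 = 1968.7 kg/s.

1969 kg/s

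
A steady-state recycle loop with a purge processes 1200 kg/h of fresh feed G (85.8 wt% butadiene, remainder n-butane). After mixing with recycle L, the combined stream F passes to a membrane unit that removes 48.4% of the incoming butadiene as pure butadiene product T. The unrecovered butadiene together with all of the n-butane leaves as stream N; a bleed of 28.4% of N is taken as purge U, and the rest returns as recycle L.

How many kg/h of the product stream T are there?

butadiene in F: m_A = 1200×0.858 + (1−0.284)·(1−0.484)·m_A, so m_A = 1029.6/0.6305 = 1632.9 kg/h.
Product T = 0.484×1632.9 = 790.31 kg/h.

790.3 kg/h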